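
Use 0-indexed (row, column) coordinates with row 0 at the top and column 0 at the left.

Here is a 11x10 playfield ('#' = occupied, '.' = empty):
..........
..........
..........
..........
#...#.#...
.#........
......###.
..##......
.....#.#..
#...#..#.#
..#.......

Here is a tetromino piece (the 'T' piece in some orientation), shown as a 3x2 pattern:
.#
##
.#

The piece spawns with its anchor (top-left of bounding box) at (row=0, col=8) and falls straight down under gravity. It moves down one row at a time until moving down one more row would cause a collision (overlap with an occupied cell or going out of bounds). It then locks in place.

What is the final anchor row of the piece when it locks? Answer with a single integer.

Answer: 4

Derivation:
Spawn at (row=0, col=8). Try each row:
  row 0: fits
  row 1: fits
  row 2: fits
  row 3: fits
  row 4: fits
  row 5: blocked -> lock at row 4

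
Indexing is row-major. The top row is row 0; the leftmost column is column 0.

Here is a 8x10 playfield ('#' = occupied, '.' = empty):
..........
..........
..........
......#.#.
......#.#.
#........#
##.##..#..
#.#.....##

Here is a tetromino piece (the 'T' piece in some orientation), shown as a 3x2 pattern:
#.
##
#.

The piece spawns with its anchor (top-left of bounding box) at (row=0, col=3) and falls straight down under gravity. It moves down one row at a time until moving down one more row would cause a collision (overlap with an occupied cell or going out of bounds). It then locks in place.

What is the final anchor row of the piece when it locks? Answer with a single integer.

Answer: 3

Derivation:
Spawn at (row=0, col=3). Try each row:
  row 0: fits
  row 1: fits
  row 2: fits
  row 3: fits
  row 4: blocked -> lock at row 3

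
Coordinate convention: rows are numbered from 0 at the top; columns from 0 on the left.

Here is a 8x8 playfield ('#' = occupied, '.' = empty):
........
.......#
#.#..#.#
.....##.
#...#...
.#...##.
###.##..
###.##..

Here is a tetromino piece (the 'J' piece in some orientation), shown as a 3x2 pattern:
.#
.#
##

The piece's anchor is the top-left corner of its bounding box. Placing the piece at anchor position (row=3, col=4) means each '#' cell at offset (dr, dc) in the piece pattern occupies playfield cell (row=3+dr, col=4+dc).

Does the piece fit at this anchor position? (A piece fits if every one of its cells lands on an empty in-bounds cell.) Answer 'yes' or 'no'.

Check each piece cell at anchor (3, 4):
  offset (0,1) -> (3,5): occupied ('#') -> FAIL
  offset (1,1) -> (4,5): empty -> OK
  offset (2,0) -> (5,4): empty -> OK
  offset (2,1) -> (5,5): occupied ('#') -> FAIL
All cells valid: no

Answer: no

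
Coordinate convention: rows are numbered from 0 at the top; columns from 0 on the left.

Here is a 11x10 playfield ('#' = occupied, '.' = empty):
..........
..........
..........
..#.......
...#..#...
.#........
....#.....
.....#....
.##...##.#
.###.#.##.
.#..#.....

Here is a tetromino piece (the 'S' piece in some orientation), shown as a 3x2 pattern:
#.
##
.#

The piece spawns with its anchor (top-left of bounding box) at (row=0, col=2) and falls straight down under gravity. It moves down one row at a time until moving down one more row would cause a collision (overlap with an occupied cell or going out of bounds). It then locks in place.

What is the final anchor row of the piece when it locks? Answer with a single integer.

Spawn at (row=0, col=2). Try each row:
  row 0: fits
  row 1: fits
  row 2: blocked -> lock at row 1

Answer: 1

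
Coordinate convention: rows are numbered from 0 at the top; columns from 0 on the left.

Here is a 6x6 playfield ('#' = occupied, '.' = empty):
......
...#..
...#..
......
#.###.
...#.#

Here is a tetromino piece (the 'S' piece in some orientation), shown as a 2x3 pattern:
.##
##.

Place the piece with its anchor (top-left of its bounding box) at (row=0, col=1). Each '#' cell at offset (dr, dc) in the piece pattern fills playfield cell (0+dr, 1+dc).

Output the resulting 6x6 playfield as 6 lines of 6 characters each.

Answer: ..##..
.###..
...#..
......
#.###.
...#.#

Derivation:
Fill (0+0,1+1) = (0,2)
Fill (0+0,1+2) = (0,3)
Fill (0+1,1+0) = (1,1)
Fill (0+1,1+1) = (1,2)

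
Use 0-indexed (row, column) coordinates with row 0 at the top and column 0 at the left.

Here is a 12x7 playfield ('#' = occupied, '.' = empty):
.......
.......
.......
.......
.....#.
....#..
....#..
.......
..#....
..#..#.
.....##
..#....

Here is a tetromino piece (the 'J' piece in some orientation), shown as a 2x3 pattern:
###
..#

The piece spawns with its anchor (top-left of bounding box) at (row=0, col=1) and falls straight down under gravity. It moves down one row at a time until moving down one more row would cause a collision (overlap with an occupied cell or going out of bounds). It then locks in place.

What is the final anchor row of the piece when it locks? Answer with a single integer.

Answer: 7

Derivation:
Spawn at (row=0, col=1). Try each row:
  row 0: fits
  row 1: fits
  row 2: fits
  row 3: fits
  row 4: fits
  row 5: fits
  row 6: fits
  row 7: fits
  row 8: blocked -> lock at row 7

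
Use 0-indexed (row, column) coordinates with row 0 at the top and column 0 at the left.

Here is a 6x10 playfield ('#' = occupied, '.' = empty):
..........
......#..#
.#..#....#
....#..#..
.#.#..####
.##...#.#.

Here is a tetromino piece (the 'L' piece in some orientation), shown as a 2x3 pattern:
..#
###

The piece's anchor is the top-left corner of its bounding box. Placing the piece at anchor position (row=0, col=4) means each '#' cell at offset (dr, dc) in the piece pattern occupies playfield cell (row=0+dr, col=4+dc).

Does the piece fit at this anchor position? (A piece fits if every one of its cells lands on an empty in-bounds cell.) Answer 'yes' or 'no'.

Check each piece cell at anchor (0, 4):
  offset (0,2) -> (0,6): empty -> OK
  offset (1,0) -> (1,4): empty -> OK
  offset (1,1) -> (1,5): empty -> OK
  offset (1,2) -> (1,6): occupied ('#') -> FAIL
All cells valid: no

Answer: no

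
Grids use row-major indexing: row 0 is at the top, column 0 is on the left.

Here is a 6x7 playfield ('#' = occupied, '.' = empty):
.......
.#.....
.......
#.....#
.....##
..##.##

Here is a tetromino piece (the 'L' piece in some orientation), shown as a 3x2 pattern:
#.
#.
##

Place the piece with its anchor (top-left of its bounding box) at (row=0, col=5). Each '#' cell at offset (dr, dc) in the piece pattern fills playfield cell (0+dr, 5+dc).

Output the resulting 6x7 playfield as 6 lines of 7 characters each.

Fill (0+0,5+0) = (0,5)
Fill (0+1,5+0) = (1,5)
Fill (0+2,5+0) = (2,5)
Fill (0+2,5+1) = (2,6)

Answer: .....#.
.#...#.
.....##
#.....#
.....##
..##.##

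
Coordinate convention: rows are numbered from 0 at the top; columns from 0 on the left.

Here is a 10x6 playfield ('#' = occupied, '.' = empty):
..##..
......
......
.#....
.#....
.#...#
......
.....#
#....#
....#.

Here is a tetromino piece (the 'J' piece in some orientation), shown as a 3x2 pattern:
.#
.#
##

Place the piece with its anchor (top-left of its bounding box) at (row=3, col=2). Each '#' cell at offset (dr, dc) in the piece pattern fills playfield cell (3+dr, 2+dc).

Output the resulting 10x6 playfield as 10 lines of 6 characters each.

Fill (3+0,2+1) = (3,3)
Fill (3+1,2+1) = (4,3)
Fill (3+2,2+0) = (5,2)
Fill (3+2,2+1) = (5,3)

Answer: ..##..
......
......
.#.#..
.#.#..
.###.#
......
.....#
#....#
....#.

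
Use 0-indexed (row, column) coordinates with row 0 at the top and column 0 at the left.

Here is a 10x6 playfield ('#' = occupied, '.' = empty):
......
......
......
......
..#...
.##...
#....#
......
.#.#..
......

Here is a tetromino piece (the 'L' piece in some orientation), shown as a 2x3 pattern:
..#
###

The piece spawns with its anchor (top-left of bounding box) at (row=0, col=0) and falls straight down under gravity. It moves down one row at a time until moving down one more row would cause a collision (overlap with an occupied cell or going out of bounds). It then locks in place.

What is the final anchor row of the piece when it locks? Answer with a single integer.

Spawn at (row=0, col=0). Try each row:
  row 0: fits
  row 1: fits
  row 2: fits
  row 3: blocked -> lock at row 2

Answer: 2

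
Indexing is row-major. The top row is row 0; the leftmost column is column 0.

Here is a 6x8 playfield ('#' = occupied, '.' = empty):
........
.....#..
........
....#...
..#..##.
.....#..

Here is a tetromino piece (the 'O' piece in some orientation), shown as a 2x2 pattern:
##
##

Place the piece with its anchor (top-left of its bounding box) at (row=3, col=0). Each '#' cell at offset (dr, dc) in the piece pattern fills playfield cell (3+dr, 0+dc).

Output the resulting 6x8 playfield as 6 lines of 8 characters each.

Fill (3+0,0+0) = (3,0)
Fill (3+0,0+1) = (3,1)
Fill (3+1,0+0) = (4,0)
Fill (3+1,0+1) = (4,1)

Answer: ........
.....#..
........
##..#...
###..##.
.....#..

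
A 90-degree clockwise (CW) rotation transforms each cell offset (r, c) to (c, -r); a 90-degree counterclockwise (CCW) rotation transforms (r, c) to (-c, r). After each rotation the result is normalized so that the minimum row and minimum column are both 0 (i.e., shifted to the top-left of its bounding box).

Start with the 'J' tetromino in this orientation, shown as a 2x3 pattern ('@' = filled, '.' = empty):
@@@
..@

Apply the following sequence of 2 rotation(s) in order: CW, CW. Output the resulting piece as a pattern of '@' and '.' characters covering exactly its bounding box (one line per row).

Answer: @..
@@@

Derivation:
Start:
@@@
..@
After rotation 1 (CW):
.@
.@
@@
After rotation 2 (CW):
@..
@@@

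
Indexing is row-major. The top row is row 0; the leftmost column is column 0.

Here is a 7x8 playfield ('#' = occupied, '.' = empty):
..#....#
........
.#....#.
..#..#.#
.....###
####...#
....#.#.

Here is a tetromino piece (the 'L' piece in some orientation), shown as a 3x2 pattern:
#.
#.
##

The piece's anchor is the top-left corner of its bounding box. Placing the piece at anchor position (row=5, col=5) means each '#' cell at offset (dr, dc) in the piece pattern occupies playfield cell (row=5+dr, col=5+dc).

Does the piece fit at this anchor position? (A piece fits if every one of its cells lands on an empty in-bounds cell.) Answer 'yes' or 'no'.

Answer: no

Derivation:
Check each piece cell at anchor (5, 5):
  offset (0,0) -> (5,5): empty -> OK
  offset (1,0) -> (6,5): empty -> OK
  offset (2,0) -> (7,5): out of bounds -> FAIL
  offset (2,1) -> (7,6): out of bounds -> FAIL
All cells valid: no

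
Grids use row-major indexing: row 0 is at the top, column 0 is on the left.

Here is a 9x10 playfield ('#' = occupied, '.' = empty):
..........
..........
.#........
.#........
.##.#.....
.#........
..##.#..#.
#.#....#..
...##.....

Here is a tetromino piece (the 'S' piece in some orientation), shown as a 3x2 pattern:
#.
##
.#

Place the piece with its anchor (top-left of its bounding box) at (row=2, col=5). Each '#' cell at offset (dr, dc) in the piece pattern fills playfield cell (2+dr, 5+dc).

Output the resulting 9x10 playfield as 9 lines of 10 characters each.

Fill (2+0,5+0) = (2,5)
Fill (2+1,5+0) = (3,5)
Fill (2+1,5+1) = (3,6)
Fill (2+2,5+1) = (4,6)

Answer: ..........
..........
.#...#....
.#...##...
.##.#.#...
.#........
..##.#..#.
#.#....#..
...##.....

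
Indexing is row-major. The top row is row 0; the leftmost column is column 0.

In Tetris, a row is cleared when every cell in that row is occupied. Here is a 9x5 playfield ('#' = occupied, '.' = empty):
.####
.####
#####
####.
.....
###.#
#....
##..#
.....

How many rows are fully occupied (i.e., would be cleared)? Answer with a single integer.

Check each row:
  row 0: 1 empty cell -> not full
  row 1: 1 empty cell -> not full
  row 2: 0 empty cells -> FULL (clear)
  row 3: 1 empty cell -> not full
  row 4: 5 empty cells -> not full
  row 5: 1 empty cell -> not full
  row 6: 4 empty cells -> not full
  row 7: 2 empty cells -> not full
  row 8: 5 empty cells -> not full
Total rows cleared: 1

Answer: 1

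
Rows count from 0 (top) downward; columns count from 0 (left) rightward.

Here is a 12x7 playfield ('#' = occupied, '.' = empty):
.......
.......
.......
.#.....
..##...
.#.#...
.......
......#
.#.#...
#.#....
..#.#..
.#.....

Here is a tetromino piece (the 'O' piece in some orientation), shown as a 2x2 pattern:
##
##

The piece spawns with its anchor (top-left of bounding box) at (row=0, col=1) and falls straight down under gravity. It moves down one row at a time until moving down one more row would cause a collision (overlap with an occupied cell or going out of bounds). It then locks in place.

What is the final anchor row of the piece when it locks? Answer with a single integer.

Spawn at (row=0, col=1). Try each row:
  row 0: fits
  row 1: fits
  row 2: blocked -> lock at row 1

Answer: 1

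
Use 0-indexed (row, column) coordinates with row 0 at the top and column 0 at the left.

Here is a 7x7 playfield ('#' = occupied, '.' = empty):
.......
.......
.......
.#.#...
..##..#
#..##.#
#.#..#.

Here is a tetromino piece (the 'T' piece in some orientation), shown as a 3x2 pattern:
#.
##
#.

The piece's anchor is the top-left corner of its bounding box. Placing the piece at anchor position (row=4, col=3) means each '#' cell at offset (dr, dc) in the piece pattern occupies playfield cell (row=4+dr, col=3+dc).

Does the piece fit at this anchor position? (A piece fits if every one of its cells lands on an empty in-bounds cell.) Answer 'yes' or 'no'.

Check each piece cell at anchor (4, 3):
  offset (0,0) -> (4,3): occupied ('#') -> FAIL
  offset (1,0) -> (5,3): occupied ('#') -> FAIL
  offset (1,1) -> (5,4): occupied ('#') -> FAIL
  offset (2,0) -> (6,3): empty -> OK
All cells valid: no

Answer: no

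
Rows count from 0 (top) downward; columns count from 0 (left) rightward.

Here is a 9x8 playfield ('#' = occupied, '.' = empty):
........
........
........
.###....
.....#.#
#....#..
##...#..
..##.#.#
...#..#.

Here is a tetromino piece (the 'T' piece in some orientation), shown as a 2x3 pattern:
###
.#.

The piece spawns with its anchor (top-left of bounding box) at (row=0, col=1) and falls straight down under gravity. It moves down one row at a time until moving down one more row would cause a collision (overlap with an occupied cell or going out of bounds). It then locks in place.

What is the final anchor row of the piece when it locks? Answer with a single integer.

Spawn at (row=0, col=1). Try each row:
  row 0: fits
  row 1: fits
  row 2: blocked -> lock at row 1

Answer: 1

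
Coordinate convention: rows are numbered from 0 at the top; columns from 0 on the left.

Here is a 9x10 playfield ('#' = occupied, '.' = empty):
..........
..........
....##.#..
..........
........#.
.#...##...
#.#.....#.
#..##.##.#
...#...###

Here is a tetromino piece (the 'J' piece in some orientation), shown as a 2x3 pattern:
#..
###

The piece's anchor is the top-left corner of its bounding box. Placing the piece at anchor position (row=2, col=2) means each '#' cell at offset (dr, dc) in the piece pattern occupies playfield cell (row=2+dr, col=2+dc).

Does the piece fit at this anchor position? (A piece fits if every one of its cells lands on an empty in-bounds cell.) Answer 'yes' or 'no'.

Check each piece cell at anchor (2, 2):
  offset (0,0) -> (2,2): empty -> OK
  offset (1,0) -> (3,2): empty -> OK
  offset (1,1) -> (3,3): empty -> OK
  offset (1,2) -> (3,4): empty -> OK
All cells valid: yes

Answer: yes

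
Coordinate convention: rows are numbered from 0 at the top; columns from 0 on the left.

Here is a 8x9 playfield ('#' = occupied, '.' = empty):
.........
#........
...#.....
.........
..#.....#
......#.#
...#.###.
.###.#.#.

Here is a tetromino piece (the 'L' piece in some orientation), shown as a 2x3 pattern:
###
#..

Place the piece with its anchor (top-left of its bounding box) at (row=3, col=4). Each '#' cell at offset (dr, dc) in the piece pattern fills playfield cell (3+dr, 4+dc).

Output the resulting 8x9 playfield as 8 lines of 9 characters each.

Answer: .........
#........
...#.....
....###..
..#.#...#
......#.#
...#.###.
.###.#.#.

Derivation:
Fill (3+0,4+0) = (3,4)
Fill (3+0,4+1) = (3,5)
Fill (3+0,4+2) = (3,6)
Fill (3+1,4+0) = (4,4)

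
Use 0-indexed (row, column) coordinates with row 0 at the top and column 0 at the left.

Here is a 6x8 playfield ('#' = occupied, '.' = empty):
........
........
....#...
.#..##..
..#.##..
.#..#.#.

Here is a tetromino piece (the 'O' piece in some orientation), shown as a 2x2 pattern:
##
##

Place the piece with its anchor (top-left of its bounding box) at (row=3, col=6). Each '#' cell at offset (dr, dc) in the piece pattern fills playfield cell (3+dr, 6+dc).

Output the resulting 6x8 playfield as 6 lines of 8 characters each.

Answer: ........
........
....#...
.#..####
..#.####
.#..#.#.

Derivation:
Fill (3+0,6+0) = (3,6)
Fill (3+0,6+1) = (3,7)
Fill (3+1,6+0) = (4,6)
Fill (3+1,6+1) = (4,7)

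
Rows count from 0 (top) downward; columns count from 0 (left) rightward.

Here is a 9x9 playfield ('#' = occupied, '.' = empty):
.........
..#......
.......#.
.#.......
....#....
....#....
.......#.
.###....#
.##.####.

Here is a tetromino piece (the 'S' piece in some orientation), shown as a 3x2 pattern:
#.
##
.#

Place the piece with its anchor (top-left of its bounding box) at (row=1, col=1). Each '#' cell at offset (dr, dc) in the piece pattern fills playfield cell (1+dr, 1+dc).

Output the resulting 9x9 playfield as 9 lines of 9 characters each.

Fill (1+0,1+0) = (1,1)
Fill (1+1,1+0) = (2,1)
Fill (1+1,1+1) = (2,2)
Fill (1+2,1+1) = (3,2)

Answer: .........
.##......
.##....#.
.##......
....#....
....#....
.......#.
.###....#
.##.####.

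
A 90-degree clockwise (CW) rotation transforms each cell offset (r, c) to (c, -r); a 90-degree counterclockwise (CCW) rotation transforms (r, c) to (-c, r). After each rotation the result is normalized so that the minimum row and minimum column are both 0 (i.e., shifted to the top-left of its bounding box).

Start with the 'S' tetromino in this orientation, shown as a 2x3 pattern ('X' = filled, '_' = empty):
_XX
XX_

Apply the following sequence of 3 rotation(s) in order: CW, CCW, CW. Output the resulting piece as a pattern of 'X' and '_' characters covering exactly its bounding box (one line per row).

Start:
_XX
XX_
After rotation 1 (CW):
X_
XX
_X
After rotation 2 (CCW):
_XX
XX_
After rotation 3 (CW):
X_
XX
_X

Answer: X_
XX
_X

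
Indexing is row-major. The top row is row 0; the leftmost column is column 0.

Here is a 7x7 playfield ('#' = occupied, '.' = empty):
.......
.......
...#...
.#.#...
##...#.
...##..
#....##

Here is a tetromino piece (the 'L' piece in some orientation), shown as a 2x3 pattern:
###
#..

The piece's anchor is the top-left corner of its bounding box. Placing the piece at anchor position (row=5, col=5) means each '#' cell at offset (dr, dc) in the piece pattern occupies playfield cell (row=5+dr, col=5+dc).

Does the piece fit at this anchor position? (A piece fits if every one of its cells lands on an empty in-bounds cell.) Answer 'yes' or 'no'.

Check each piece cell at anchor (5, 5):
  offset (0,0) -> (5,5): empty -> OK
  offset (0,1) -> (5,6): empty -> OK
  offset (0,2) -> (5,7): out of bounds -> FAIL
  offset (1,0) -> (6,5): occupied ('#') -> FAIL
All cells valid: no

Answer: no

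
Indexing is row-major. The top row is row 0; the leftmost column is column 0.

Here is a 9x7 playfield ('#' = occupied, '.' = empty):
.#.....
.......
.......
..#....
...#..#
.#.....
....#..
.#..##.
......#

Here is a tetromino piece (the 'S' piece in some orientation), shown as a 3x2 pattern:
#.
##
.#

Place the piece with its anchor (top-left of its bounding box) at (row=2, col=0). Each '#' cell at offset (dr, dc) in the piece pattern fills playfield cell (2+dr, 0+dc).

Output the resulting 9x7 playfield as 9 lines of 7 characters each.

Fill (2+0,0+0) = (2,0)
Fill (2+1,0+0) = (3,0)
Fill (2+1,0+1) = (3,1)
Fill (2+2,0+1) = (4,1)

Answer: .#.....
.......
#......
###....
.#.#..#
.#.....
....#..
.#..##.
......#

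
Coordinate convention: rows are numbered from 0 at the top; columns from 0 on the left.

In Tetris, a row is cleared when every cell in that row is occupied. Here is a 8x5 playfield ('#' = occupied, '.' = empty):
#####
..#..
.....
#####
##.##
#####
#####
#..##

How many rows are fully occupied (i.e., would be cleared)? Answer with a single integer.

Check each row:
  row 0: 0 empty cells -> FULL (clear)
  row 1: 4 empty cells -> not full
  row 2: 5 empty cells -> not full
  row 3: 0 empty cells -> FULL (clear)
  row 4: 1 empty cell -> not full
  row 5: 0 empty cells -> FULL (clear)
  row 6: 0 empty cells -> FULL (clear)
  row 7: 2 empty cells -> not full
Total rows cleared: 4

Answer: 4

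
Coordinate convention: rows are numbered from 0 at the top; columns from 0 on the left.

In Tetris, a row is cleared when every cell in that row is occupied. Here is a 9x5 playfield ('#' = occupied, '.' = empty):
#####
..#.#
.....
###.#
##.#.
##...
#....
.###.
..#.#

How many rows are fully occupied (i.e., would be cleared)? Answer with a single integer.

Answer: 1

Derivation:
Check each row:
  row 0: 0 empty cells -> FULL (clear)
  row 1: 3 empty cells -> not full
  row 2: 5 empty cells -> not full
  row 3: 1 empty cell -> not full
  row 4: 2 empty cells -> not full
  row 5: 3 empty cells -> not full
  row 6: 4 empty cells -> not full
  row 7: 2 empty cells -> not full
  row 8: 3 empty cells -> not full
Total rows cleared: 1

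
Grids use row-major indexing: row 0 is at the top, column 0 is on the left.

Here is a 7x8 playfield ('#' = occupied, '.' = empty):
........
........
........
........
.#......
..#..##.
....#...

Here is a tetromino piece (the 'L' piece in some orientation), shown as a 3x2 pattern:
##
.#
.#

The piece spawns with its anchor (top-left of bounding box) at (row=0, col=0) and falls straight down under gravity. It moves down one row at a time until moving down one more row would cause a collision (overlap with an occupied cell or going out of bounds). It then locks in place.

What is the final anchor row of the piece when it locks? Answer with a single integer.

Spawn at (row=0, col=0). Try each row:
  row 0: fits
  row 1: fits
  row 2: blocked -> lock at row 1

Answer: 1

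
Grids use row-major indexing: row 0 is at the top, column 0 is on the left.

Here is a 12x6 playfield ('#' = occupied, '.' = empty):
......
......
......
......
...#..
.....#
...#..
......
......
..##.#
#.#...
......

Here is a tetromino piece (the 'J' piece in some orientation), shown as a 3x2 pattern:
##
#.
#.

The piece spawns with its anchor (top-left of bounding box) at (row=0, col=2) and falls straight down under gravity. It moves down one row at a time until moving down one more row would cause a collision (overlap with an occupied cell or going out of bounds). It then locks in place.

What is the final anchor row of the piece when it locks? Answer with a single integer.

Spawn at (row=0, col=2). Try each row:
  row 0: fits
  row 1: fits
  row 2: fits
  row 3: fits
  row 4: blocked -> lock at row 3

Answer: 3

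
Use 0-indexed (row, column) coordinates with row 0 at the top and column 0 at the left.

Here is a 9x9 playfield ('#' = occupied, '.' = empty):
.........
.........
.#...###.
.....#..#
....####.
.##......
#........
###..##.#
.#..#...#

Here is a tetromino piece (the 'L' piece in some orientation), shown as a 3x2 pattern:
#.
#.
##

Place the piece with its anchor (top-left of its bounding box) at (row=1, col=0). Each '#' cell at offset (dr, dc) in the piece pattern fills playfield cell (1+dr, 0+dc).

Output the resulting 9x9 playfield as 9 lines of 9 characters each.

Fill (1+0,0+0) = (1,0)
Fill (1+1,0+0) = (2,0)
Fill (1+2,0+0) = (3,0)
Fill (1+2,0+1) = (3,1)

Answer: .........
#........
##...###.
##...#..#
....####.
.##......
#........
###..##.#
.#..#...#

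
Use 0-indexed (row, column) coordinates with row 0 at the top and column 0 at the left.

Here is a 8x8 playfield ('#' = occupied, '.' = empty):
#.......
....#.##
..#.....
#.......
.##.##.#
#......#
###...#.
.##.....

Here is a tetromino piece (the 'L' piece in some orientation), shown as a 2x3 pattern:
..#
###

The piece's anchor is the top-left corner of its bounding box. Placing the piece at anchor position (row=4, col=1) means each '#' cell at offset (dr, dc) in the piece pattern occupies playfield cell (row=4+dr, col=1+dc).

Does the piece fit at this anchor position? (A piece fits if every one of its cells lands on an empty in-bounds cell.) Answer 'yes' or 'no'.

Answer: yes

Derivation:
Check each piece cell at anchor (4, 1):
  offset (0,2) -> (4,3): empty -> OK
  offset (1,0) -> (5,1): empty -> OK
  offset (1,1) -> (5,2): empty -> OK
  offset (1,2) -> (5,3): empty -> OK
All cells valid: yes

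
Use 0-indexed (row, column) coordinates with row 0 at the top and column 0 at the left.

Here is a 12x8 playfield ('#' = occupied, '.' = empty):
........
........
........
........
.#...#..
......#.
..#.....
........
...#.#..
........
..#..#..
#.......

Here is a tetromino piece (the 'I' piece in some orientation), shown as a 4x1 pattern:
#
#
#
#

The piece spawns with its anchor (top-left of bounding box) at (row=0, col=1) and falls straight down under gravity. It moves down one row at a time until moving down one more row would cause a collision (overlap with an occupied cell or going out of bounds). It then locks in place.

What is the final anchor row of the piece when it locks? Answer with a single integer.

Answer: 0

Derivation:
Spawn at (row=0, col=1). Try each row:
  row 0: fits
  row 1: blocked -> lock at row 0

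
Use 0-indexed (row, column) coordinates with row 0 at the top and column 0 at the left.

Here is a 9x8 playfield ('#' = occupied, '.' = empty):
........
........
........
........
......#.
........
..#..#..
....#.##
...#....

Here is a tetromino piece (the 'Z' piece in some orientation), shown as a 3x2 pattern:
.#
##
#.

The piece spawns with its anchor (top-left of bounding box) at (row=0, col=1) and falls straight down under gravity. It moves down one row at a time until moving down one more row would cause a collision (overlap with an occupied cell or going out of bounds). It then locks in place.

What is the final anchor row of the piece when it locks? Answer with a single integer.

Spawn at (row=0, col=1). Try each row:
  row 0: fits
  row 1: fits
  row 2: fits
  row 3: fits
  row 4: fits
  row 5: blocked -> lock at row 4

Answer: 4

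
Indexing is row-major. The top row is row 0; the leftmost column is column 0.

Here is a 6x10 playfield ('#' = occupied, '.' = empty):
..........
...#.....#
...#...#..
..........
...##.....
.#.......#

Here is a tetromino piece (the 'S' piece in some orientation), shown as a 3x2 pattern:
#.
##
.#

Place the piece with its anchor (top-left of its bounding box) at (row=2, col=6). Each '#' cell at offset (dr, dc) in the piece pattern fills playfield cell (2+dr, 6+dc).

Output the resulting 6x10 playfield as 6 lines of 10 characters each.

Fill (2+0,6+0) = (2,6)
Fill (2+1,6+0) = (3,6)
Fill (2+1,6+1) = (3,7)
Fill (2+2,6+1) = (4,7)

Answer: ..........
...#.....#
...#..##..
......##..
...##..#..
.#.......#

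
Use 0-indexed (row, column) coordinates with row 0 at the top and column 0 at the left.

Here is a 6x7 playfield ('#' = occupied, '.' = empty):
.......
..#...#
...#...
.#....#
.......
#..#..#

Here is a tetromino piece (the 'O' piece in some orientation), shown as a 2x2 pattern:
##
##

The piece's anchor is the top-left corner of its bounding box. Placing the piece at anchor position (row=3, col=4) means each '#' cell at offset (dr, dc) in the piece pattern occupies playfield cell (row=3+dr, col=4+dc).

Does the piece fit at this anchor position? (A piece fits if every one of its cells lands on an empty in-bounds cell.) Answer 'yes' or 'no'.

Check each piece cell at anchor (3, 4):
  offset (0,0) -> (3,4): empty -> OK
  offset (0,1) -> (3,5): empty -> OK
  offset (1,0) -> (4,4): empty -> OK
  offset (1,1) -> (4,5): empty -> OK
All cells valid: yes

Answer: yes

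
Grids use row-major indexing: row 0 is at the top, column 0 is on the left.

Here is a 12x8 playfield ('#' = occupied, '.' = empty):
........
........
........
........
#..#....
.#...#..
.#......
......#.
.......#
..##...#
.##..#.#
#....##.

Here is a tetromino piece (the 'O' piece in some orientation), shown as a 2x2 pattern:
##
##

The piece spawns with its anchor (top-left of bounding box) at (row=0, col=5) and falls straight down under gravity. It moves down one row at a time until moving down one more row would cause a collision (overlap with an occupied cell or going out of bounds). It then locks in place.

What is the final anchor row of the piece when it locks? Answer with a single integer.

Spawn at (row=0, col=5). Try each row:
  row 0: fits
  row 1: fits
  row 2: fits
  row 3: fits
  row 4: blocked -> lock at row 3

Answer: 3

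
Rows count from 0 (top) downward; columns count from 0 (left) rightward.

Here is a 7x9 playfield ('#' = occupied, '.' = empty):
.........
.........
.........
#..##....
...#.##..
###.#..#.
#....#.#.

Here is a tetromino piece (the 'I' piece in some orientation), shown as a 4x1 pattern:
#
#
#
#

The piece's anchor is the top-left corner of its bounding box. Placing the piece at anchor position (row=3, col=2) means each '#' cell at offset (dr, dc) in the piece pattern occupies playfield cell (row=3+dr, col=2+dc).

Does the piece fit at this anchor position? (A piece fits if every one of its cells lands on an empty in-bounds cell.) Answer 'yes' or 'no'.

Answer: no

Derivation:
Check each piece cell at anchor (3, 2):
  offset (0,0) -> (3,2): empty -> OK
  offset (1,0) -> (4,2): empty -> OK
  offset (2,0) -> (5,2): occupied ('#') -> FAIL
  offset (3,0) -> (6,2): empty -> OK
All cells valid: no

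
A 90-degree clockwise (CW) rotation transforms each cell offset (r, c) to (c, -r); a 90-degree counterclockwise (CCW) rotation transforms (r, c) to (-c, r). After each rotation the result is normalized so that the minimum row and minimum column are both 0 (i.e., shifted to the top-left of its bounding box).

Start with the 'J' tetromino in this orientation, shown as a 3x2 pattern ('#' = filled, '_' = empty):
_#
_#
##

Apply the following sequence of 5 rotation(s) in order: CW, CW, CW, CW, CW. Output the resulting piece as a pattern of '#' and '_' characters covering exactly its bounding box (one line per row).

Start:
_#
_#
##
After rotation 1 (CW):
#__
###
After rotation 2 (CW):
##
#_
#_
After rotation 3 (CW):
###
__#
After rotation 4 (CW):
_#
_#
##
After rotation 5 (CW):
#__
###

Answer: #__
###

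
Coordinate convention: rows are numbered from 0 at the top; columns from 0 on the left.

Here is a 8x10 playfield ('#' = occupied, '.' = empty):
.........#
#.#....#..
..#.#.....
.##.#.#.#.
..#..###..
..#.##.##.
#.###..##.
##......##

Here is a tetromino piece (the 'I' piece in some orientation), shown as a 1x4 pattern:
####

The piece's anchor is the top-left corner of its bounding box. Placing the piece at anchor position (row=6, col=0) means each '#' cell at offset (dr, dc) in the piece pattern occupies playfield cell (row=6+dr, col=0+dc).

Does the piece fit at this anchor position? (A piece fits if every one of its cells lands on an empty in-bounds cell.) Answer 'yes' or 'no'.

Check each piece cell at anchor (6, 0):
  offset (0,0) -> (6,0): occupied ('#') -> FAIL
  offset (0,1) -> (6,1): empty -> OK
  offset (0,2) -> (6,2): occupied ('#') -> FAIL
  offset (0,3) -> (6,3): occupied ('#') -> FAIL
All cells valid: no

Answer: no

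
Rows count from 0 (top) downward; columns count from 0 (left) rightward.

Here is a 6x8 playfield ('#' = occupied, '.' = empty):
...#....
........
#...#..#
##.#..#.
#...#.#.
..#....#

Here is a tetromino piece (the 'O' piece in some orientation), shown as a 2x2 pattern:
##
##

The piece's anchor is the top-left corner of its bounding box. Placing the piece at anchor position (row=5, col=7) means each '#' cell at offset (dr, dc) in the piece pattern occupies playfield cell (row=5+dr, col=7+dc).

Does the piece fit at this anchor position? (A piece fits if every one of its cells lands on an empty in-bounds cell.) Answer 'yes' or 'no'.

Answer: no

Derivation:
Check each piece cell at anchor (5, 7):
  offset (0,0) -> (5,7): occupied ('#') -> FAIL
  offset (0,1) -> (5,8): out of bounds -> FAIL
  offset (1,0) -> (6,7): out of bounds -> FAIL
  offset (1,1) -> (6,8): out of bounds -> FAIL
All cells valid: no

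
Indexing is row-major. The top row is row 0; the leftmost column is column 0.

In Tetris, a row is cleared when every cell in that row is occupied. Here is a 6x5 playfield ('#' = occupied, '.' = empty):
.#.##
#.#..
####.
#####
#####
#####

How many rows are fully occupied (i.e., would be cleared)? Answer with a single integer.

Answer: 3

Derivation:
Check each row:
  row 0: 2 empty cells -> not full
  row 1: 3 empty cells -> not full
  row 2: 1 empty cell -> not full
  row 3: 0 empty cells -> FULL (clear)
  row 4: 0 empty cells -> FULL (clear)
  row 5: 0 empty cells -> FULL (clear)
Total rows cleared: 3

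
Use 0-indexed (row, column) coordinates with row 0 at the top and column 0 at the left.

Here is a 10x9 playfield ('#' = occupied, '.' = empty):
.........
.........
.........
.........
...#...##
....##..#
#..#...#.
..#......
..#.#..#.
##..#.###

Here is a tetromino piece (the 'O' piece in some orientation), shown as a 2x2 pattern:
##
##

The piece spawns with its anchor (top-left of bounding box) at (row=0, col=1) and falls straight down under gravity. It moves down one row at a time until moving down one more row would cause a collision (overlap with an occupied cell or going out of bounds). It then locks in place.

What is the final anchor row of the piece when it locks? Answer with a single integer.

Answer: 5

Derivation:
Spawn at (row=0, col=1). Try each row:
  row 0: fits
  row 1: fits
  row 2: fits
  row 3: fits
  row 4: fits
  row 5: fits
  row 6: blocked -> lock at row 5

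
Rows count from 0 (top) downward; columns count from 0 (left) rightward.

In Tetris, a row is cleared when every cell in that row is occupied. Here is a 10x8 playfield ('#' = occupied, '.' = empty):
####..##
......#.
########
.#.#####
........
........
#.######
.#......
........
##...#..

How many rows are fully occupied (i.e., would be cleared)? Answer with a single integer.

Check each row:
  row 0: 2 empty cells -> not full
  row 1: 7 empty cells -> not full
  row 2: 0 empty cells -> FULL (clear)
  row 3: 2 empty cells -> not full
  row 4: 8 empty cells -> not full
  row 5: 8 empty cells -> not full
  row 6: 1 empty cell -> not full
  row 7: 7 empty cells -> not full
  row 8: 8 empty cells -> not full
  row 9: 5 empty cells -> not full
Total rows cleared: 1

Answer: 1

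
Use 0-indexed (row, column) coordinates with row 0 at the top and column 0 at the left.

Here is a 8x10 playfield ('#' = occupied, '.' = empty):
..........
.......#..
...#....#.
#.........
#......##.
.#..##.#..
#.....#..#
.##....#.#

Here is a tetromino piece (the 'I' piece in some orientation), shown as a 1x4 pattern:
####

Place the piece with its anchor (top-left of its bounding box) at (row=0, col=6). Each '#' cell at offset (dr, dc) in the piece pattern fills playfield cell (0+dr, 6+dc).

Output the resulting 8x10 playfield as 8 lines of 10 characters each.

Fill (0+0,6+0) = (0,6)
Fill (0+0,6+1) = (0,7)
Fill (0+0,6+2) = (0,8)
Fill (0+0,6+3) = (0,9)

Answer: ......####
.......#..
...#....#.
#.........
#......##.
.#..##.#..
#.....#..#
.##....#.#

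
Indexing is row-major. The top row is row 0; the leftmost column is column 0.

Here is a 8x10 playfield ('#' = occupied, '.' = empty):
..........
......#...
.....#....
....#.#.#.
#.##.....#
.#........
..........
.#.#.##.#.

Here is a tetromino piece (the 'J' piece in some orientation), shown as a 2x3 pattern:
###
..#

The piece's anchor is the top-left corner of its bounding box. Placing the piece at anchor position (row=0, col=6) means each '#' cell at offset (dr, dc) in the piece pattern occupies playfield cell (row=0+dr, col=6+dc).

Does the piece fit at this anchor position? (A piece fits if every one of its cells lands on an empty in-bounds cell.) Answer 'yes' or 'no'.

Answer: yes

Derivation:
Check each piece cell at anchor (0, 6):
  offset (0,0) -> (0,6): empty -> OK
  offset (0,1) -> (0,7): empty -> OK
  offset (0,2) -> (0,8): empty -> OK
  offset (1,2) -> (1,8): empty -> OK
All cells valid: yes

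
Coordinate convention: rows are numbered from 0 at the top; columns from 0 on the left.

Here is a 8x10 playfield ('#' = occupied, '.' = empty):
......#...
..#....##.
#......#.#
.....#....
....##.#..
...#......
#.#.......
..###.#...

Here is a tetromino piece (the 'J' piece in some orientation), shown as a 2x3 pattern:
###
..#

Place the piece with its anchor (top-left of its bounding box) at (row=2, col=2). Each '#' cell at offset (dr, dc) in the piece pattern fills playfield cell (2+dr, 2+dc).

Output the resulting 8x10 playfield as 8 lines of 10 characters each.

Answer: ......#...
..#....##.
#.###..#.#
....##....
....##.#..
...#......
#.#.......
..###.#...

Derivation:
Fill (2+0,2+0) = (2,2)
Fill (2+0,2+1) = (2,3)
Fill (2+0,2+2) = (2,4)
Fill (2+1,2+2) = (3,4)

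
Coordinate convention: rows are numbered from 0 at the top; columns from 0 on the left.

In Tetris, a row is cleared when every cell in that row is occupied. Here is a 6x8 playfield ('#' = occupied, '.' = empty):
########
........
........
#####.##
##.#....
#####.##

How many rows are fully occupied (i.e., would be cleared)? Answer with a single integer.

Check each row:
  row 0: 0 empty cells -> FULL (clear)
  row 1: 8 empty cells -> not full
  row 2: 8 empty cells -> not full
  row 3: 1 empty cell -> not full
  row 4: 5 empty cells -> not full
  row 5: 1 empty cell -> not full
Total rows cleared: 1

Answer: 1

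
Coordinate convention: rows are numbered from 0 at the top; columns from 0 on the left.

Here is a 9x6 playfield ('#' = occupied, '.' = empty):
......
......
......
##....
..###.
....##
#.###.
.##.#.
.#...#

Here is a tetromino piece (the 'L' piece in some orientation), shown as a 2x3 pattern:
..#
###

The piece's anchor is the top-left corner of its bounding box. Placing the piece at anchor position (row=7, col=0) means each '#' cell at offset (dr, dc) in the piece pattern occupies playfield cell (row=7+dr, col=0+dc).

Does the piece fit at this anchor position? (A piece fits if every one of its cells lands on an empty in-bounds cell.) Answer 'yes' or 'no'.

Answer: no

Derivation:
Check each piece cell at anchor (7, 0):
  offset (0,2) -> (7,2): occupied ('#') -> FAIL
  offset (1,0) -> (8,0): empty -> OK
  offset (1,1) -> (8,1): occupied ('#') -> FAIL
  offset (1,2) -> (8,2): empty -> OK
All cells valid: no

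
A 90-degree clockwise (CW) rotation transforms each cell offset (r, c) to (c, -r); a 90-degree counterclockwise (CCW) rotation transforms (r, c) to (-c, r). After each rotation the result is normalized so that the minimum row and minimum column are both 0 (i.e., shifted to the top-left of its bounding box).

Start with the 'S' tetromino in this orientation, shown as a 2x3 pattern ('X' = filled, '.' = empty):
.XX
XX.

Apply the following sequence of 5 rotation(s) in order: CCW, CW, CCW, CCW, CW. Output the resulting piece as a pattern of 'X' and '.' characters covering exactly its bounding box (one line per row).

Start:
.XX
XX.
After rotation 1 (CCW):
X.
XX
.X
After rotation 2 (CW):
.XX
XX.
After rotation 3 (CCW):
X.
XX
.X
After rotation 4 (CCW):
.XX
XX.
After rotation 5 (CW):
X.
XX
.X

Answer: X.
XX
.X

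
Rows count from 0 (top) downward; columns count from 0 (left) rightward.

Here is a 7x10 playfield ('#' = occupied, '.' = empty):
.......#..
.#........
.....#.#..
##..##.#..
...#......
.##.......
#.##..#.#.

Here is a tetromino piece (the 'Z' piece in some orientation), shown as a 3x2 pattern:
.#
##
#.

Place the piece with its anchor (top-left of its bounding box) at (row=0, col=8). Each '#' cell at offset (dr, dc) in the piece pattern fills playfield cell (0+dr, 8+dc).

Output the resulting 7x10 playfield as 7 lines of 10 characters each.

Fill (0+0,8+1) = (0,9)
Fill (0+1,8+0) = (1,8)
Fill (0+1,8+1) = (1,9)
Fill (0+2,8+0) = (2,8)

Answer: .......#.#
.#......##
.....#.##.
##..##.#..
...#......
.##.......
#.##..#.#.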